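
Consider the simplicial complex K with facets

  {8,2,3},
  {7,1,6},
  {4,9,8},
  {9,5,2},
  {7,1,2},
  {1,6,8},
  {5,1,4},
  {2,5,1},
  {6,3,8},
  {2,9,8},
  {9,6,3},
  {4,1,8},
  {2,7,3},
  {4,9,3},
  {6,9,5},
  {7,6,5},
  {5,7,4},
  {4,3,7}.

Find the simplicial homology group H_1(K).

H_1 ≅ Z × Z/2.

We work with the vertex ordering 1 < 2 < 3 < 4 < 5 < 6 < 7 < 8 < 9. The simplices of K, each written with vertices in increasing order, are:

  0-simplices (9): [1], [2], [3], [4], [5], [6], [7], [8], [9]
  1-simplices (27): (27 of them)
  2-simplices (18): [1,2,5], [1,2,7], [1,4,5], [1,4,8], [1,6,7], [1,6,8], [2,3,7], [2,3,8], [2,5,9], [2,8,9], [3,4,7], [3,4,9], [3,6,8], [3,6,9], [4,5,7], [4,8,9], [5,6,7], [5,6,9]

so the chain groups are C_0 ≅ Z^9, C_1 ≅ Z^27, C_2 ≅ Z^18.

Boundary ∂_1: C_1 → C_0 is given by ∂[p,q] = [q] − [p].
The 9×27 boundary matrix has rank 8 and Smith normal form diag(1,1,1,1,1,1,1,1).

∂_2: C_2 → C_1 acts by ∂[p,q,r] = [q,r] − [p,r] + [p,q]. For instance
  ∂[1,4,8] = [4,8] − [1,8] + [1,4],
  ∂[1,6,8] = [6,8] − [1,8] + [1,6].
This gives a 27×18 integer matrix of rank 18; reducing to Smith normal form yields diagonal entries (1,1,1,1,1,1,1,1,1,1,1,1,1,1,1,1,1,2).

From H_k ≅ ker(∂_k) / im(∂_{k+1}) we obtain:

  H_1: rank ker ∂_1 − rank ∂_2 = (27 − 8) − 18 = 1, and ∂_2 has invariant factor 2 > 1, so H_1 ≅ Z × Z/2.

(K is a triangulation of the Klein bottle.)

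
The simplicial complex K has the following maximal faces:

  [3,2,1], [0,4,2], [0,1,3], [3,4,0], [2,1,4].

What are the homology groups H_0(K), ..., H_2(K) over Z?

Order the vertices as 0 < 1 < 2 < 3 < 4. Listing each simplex with vertices in this order, K has dimension 2 with simplices:

  0-simplices (5): [0], [1], [2], [3], [4]
  1-simplices (10): [0,1], [0,2], [0,3], [0,4], [1,2], [1,3], [1,4], [2,3], [2,4], [3,4]
  2-simplices (5): [0,1,3], [0,2,4], [0,3,4], [1,2,3], [1,2,4]

giving chain groups C_0 ≅ Z^5, C_1 ≅ Z^10, C_2 ≅ Z^5.

The boundary map ∂_1: C_1 → C_0 maps an edge to its endpoints' difference, ∂[p,q] = q − p. For instance
  ∂[1,3] = [3] − [1].
The resulting 5×10 matrix has rank 4, and its Smith normal form has invariant factors (1,1,1,1).

The boundary map ∂_2: C_2 → C_1 sends each 2-simplex [p,q,r] to [q,r] − [p,r] + [p,q]. For instance
  ∂[0,3,4] = [3,4] − [0,4] + [0,3],
  ∂[0,1,3] = [1,3] − [0,3] + [0,1].
As a 10×5 matrix over Z this has rank 5, with invariant factors (1,1,1,1,1).

Computing H_k = (kernel of ∂_k) / (image of ∂_{k+1}):

  H_0: rank C_0 − rank ∂_1 = 5 − 4 = 1, and the invariant factors of ∂_1 are all 1, so H_0 = Z.
  H_1: rank ker ∂_1 − rank ∂_2 = (10 − 4) − 5 = 1, and the invariant factors of ∂_2 are all 1, so H_1 = Z.
  H_2: rank ker ∂_2 − rank ∂_3 = (5 − 5) − 0 = 0, and there is no ∂_3, so H_2 = 0.

As a check, the Euler characteristic is 5 − 10 + 5 = 0, which agrees with 1 − 1 + 0 = 0.
(K is a triangulation of the Möbius band.)

H_0 = Z,  H_1 = Z,  H_2 = 0.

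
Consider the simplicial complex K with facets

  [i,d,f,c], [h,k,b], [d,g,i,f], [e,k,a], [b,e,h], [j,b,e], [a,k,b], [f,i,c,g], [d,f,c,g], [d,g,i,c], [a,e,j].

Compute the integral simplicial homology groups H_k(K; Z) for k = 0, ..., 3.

Order the vertices as a < b < c < d < e < f < g < h < i < j < k. Listing each simplex with vertices in this order, K has dimension 3 with simplices:

  0-simplices (11): a, b, c, d, e, f, g, h, i, j, k
  1-simplices (22): ab, ae, aj, ak, be, bh, bj, bk, cd, cf, cg, ci, df, dg, di, eh, ej, ek, fg, fi, gi, hk
  2-simplices (16): abk, aej, aek, beh, bej, bhk, cdf, cdg, cdi, cfg, cfi, cgi, dfg, dfi, dgi, fgi
  3-simplices (5): cdfg, cdfi, cdgi, cfgi, dfgi

so the chain groups are C_0 ≅ Z^11, C_1 ≅ Z^22, C_2 ≅ Z^16, C_3 ≅ Z^5.

The boundary map ∂_1: C_1 → C_0 maps an edge to its endpoints' difference, ∂[p,q] = q − p. For instance
  ∂aj = j − a.
This gives a 11×22 integer matrix of rank 9; reducing to Smith normal form yields diagonal entries (1,1,1,1,1,1,1,1,1).

∂_2: C_2 → C_1 maps a triangle to the signed sum of its edges. For instance
  ∂dfg = fg − dg + df,
  ∂dgi = gi − di + dg.
The 22×16 boundary matrix has rank 12 and Smith normal form diag(1,1,1,1,1,1,1,1,1,1,1,1).

∂_3: C_3 → C_2 sends each 3-simplex σ to the alternating sum Σ_i (−1)^i (σ with its i-th vertex removed). For instance
  ∂cdfg = dfg − cfg + cdg − cdf,
  ∂cfgi = fgi − cgi + cfi − cfg.
As a 16×5 matrix over Z this has rank 4, with invariant factors (1,1,1,1).

From H_k ≅ ker(∂_k) / im(∂_{k+1}) we obtain:

  H_0: rank C_0 − rank ∂_1 = 11 − 9 = 2, and the invariant factors of ∂_1 are all 1, so H_0 = Z^2.
  H_1: rank ker ∂_1 − rank ∂_2 = (22 − 9) − 12 = 1, and the invariant factors of ∂_2 are all 1, so H_1 = Z.
  H_2: rank ker ∂_2 − rank ∂_3 = (16 − 12) − 4 = 0, and the invariant factors of ∂_3 are all 1, so H_2 = 0.
  H_3: rank ker ∂_3 − rank ∂_4 = (5 − 4) − 0 = 1, and there is no ∂_4, so H_3 = Z.

H_0 = Z^2,  H_1 = Z,  H_2 = 0,  H_3 = Z.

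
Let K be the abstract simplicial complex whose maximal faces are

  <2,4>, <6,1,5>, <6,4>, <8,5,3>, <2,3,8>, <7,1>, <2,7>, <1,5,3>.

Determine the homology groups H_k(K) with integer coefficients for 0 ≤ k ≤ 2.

H_0 ≅ Z,  H_1 ≅ Z^2,  H_2 = 0.

Take the total order 1 < 2 < 3 < 4 < 5 < 6 < 7 < 8 on the vertex set. Then K (dimension 2) consists of the simplices:

  0-simplices (8): [1], [2], [3], [4], [5], [6], [7], [8]
  1-simplices (13): [1,3], [1,5], [1,6], [1,7], [2,3], [2,4], [2,7], [2,8], [3,5], [3,8], [4,6], [5,6], [5,8]
  2-simplices (4): [1,3,5], [1,5,6], [2,3,8], [3,5,8]

giving chain groups C_0 ≅ Z^8, C_1 ≅ Z^13, C_2 ≅ Z^4.

Boundary ∂_1: C_1 → C_0 maps an edge to its endpoints' difference, ∂[p,q] = q − p. For instance
  ∂[2,4] = [4] − [2].
This gives a 8×13 integer matrix of rank 7; reducing to Smith normal form yields diagonal entries (1,1,1,1,1,1,1).

∂_2: C_2 → C_1 acts by ∂[p,q,r] = [q,r] − [p,r] + [p,q]. For instance
  ∂[2,3,8] = [3,8] − [2,8] + [2,3],
  ∂[3,5,8] = [5,8] − [3,8] + [3,5].
The resulting 13×4 matrix has rank 4, and its Smith normal form has invariant factors (1,1,1,1).

Now H_k = ker ∂_k / im ∂_{k+1}, so:

  H_0: rank C_0 − rank ∂_1 = 8 − 7 = 1, and the invariant factors of ∂_1 are all 1, so H_0 ≅ Z.
  H_1: rank ker ∂_1 − rank ∂_2 = (13 − 7) − 4 = 2, and the invariant factors of ∂_2 are all 1, so H_1 ≅ Z^2.
  H_2: rank ker ∂_2 − rank ∂_3 = (4 − 4) − 0 = 0, and there is no ∂_3, so H_2 ≅ 0.

As a check, the Euler characteristic is 8 − 13 + 4 = -1, which agrees with 1 − 2 + 0 = -1.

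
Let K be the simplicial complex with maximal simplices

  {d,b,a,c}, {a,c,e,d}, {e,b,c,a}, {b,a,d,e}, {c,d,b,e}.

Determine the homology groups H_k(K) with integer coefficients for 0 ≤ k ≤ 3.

Take the total order a < b < c < d < e on the vertex set. Then K (dimension 3) consists of the simplices:

  0-simplices (5): a, b, c, d, e
  1-simplices (10): ab, ac, ad, ae, bc, bd, be, cd, ce, de
  2-simplices (10): abc, abd, abe, acd, ace, ade, bcd, bce, bde, cde
  3-simplices (5): abcd, abce, abde, acde, bcde

giving chain groups C_0 ≅ Z^5, C_1 ≅ Z^10, C_2 ≅ Z^10, C_3 ≅ Z^5.

∂_1: C_1 → C_0 is given by ∂[p,q] = [q] − [p]. For instance
  ∂bc = c − b.
As a 5×10 matrix over Z this has rank 4, with invariant factors (1,1,1,1).

Boundary ∂_2: C_2 → C_1 sends each 2-simplex [p,q,r] to [q,r] − [p,r] + [p,q]. For instance
  ∂ade = de − ae + ad,
  ∂abe = be − ae + ab.
As a 10×10 matrix over Z this has rank 6, with invariant factors (1,1,1,1,1,1).

Boundary ∂_3: C_3 → C_2 sends each 3-simplex σ to the alternating sum Σ_i (−1)^i (σ with its i-th vertex removed). For instance
  ∂acde = cde − ade + ace − acd,
  ∂abde = bde − ade + abe − abd.
The resulting 10×5 matrix has rank 4, and its Smith normal form has invariant factors (1,1,1,1).

Computing H_k = (kernel of ∂_k) / (image of ∂_{k+1}):

  H_0: rank C_0 − rank ∂_1 = 5 − 4 = 1, and the invariant factors of ∂_1 are all 1, so H_0 ≅ Z.
  H_1: rank ker ∂_1 − rank ∂_2 = (10 − 4) − 6 = 0, and the invariant factors of ∂_2 are all 1, so H_1 ≅ 0.
  H_2: rank ker ∂_2 − rank ∂_3 = (10 − 6) − 4 = 0, and the invariant factors of ∂_3 are all 1, so H_2 ≅ 0.
  H_3: rank ker ∂_3 − rank ∂_4 = (5 − 4) − 0 = 1, and there is no ∂_4, so H_3 ≅ Z.

As a check, the Euler characteristic is 5 − 10 + 10 − 5 = 0, which agrees with 1 − 0 + 0 − 1 = 0.
(K is a triangulation of the 3-sphere S^3.)

H_0 = Z,  H_1 = 0,  H_2 = 0,  H_3 = Z.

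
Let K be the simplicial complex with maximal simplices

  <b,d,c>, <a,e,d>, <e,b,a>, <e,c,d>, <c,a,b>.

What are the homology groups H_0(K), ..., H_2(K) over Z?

H_0 = Z,  H_1 = Z,  H_2 = 0.

Take the total order a < b < c < d < e on the vertex set. Then K (dimension 2) consists of the simplices:

  0-simplices (5): a, b, c, d, e
  1-simplices (10): ab, ac, ad, ae, bc, bd, be, cd, ce, de
  2-simplices (5): abc, abe, ade, bcd, cde

so the chain groups are C_0 ≅ Z^5, C_1 ≅ Z^10, C_2 ≅ Z^5.

Boundary ∂_1: C_1 → C_0 is given by ∂[p,q] = [q] − [p]. For instance
  ∂ce = e − c.
The 5×10 boundary matrix has rank 4 and Smith normal form diag(1,1,1,1).

∂_2: C_2 → C_1 sends each 2-simplex [p,q,r] to [q,r] − [p,r] + [p,q]. For instance
  ∂abc = bc − ac + ab,
  ∂abe = be − ae + ab.
As a 10×5 matrix over Z this has rank 5, with invariant factors (1,1,1,1,1).

Reading off H_k = ker ∂_k / im ∂_{k+1}:

  H_0: rank C_0 − rank ∂_1 = 5 − 4 = 1, and the invariant factors of ∂_1 are all 1, so H_0 = Z.
  H_1: rank ker ∂_1 − rank ∂_2 = (10 − 4) − 5 = 1, and the invariant factors of ∂_2 are all 1, so H_1 = Z.
  H_2: rank ker ∂_2 − rank ∂_3 = (5 − 5) − 0 = 0, and there is no ∂_3, so H_2 = 0.

As a check, the Euler characteristic is 5 − 10 + 5 = 0, which agrees with 1 − 1 + 0 = 0.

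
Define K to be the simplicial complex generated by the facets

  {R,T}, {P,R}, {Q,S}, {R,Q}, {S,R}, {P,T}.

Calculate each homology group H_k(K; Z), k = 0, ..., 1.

H_0 = Z,  H_1 = Z^2.

We work with the vertex ordering P < Q < R < S < T. The simplices of K, each written with vertices in increasing order, are:

  0-simplices (5): P, Q, R, S, T
  1-simplices (6): PR, PT, QR, QS, RS, RT

giving chain groups C_0 ≅ Z^5, C_1 ≅ Z^6.

∂_1: C_1 → C_0 sends each edge [p,q] (with p < q) to q − p. For instance
  ∂RS = S − R.
As a 5×6 matrix over Z this has rank 4, with invariant factors (1,1,1,1).

Reading off H_k = ker ∂_k / im ∂_{k+1}:

  H_0: rank C_0 − rank ∂_1 = 5 − 4 = 1, and the invariant factors of ∂_1 are all 1, so H_0 = Z.
  H_1: rank ker ∂_1 − rank ∂_2 = (6 − 4) − 0 = 2, and there is no ∂_2, so H_1 = Z^2.

As a check, the Euler characteristic is 5 − 6 = -1, which agrees with 1 − 2 = -1.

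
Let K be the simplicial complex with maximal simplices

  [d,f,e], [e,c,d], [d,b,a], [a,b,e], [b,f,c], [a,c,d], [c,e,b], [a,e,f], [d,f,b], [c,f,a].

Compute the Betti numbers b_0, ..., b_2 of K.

b_0 = 1, b_1 = 0, b_2 = 0.

K has 6 vertices, 15 edges, 10 triangles.
rank ∂_0 = 0, rank ∂_1 = 5 ⇒ b_0 = 6 − 0 − 5 = 1; all invariant factors of ∂_1 are 1 so no torsion. So H_0 ≅ Z.
rank ∂_1 = 5, rank ∂_2 = 10 ⇒ b_1 = 15 − 5 − 10 = 0; ∂_2 has invariant factor(s) [2] giving torsion. So H_1 ≅ Z/2.
rank ∂_2 = 10, rank ∂_3 = 0 ⇒ b_2 = 10 − 10 − 0 = 0. So H_2 ≅ 0.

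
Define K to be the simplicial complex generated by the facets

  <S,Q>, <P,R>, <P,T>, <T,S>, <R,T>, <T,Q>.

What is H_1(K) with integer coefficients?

We work with the vertex ordering P < Q < R < S < T. The simplices of K, each written with vertices in increasing order, are:

  0-simplices (5): P, Q, R, S, T
  1-simplices (6): PR, PT, QS, QT, RT, ST

Hence C_0 ≅ Z^5, C_1 ≅ Z^6.

Boundary ∂_1: C_1 → C_0 sends each edge [p,q] (with p < q) to q − p. For instance
  ∂ST = T − S.
The 5×6 boundary matrix has rank 4 and Smith normal form diag(1,1,1,1).

From H_k ≅ ker(∂_k) / im(∂_{k+1}) we obtain:

  H_1: rank ker ∂_1 − rank ∂_2 = (6 − 4) − 0 = 2, and there is no ∂_2, so H_1 ≅ Z^2.

H_1 = Z^2.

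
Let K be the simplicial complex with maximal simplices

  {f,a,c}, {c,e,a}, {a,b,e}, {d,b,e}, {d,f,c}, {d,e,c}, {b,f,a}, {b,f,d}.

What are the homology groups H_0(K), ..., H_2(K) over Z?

H_0 ≅ Z,  H_1 = 0,  H_2 ≅ Z.

Order the vertices as a < b < c < d < e < f. Listing each simplex with vertices in this order, K has dimension 2 with simplices:

  0-simplices (6): a, b, c, d, e, f
  1-simplices (12): ab, ac, ae, af, bd, be, bf, cd, ce, cf, de, df
  2-simplices (8): abe, abf, ace, acf, bde, bdf, cde, cdf

giving chain groups C_0 ≅ Z^6, C_1 ≅ Z^12, C_2 ≅ Z^8.

∂_1: C_1 → C_0 sends each edge [p,q] (with p < q) to q − p. For instance
  ∂bd = d − b.
As a 6×12 matrix over Z this has rank 5, with invariant factors (1,1,1,1,1).

The boundary map ∂_2: C_2 → C_1 maps a triangle to the signed sum of its edges. For instance
  ∂abe = be − ae + ab,
  ∂abf = bf − af + ab.
This gives a 12×8 integer matrix of rank 7; reducing to Smith normal form yields diagonal entries (1,1,1,1,1,1,1).

Now H_k = ker ∂_k / im ∂_{k+1}, so:

  H_0: rank C_0 − rank ∂_1 = 6 − 5 = 1, and the invariant factors of ∂_1 are all 1, so H_0 = Z.
  H_1: rank ker ∂_1 − rank ∂_2 = (12 − 5) − 7 = 0, and the invariant factors of ∂_2 are all 1, so H_1 = 0.
  H_2: rank ker ∂_2 − rank ∂_3 = (8 − 7) − 0 = 1, and there is no ∂_3, so H_2 = Z.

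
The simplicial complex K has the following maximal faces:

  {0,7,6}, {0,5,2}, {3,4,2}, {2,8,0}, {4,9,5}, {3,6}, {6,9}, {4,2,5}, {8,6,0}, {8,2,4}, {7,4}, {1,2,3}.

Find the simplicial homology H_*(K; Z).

H_0 = Z,  H_1 = Z^3,  H_2 = 0.

Take the total order 0 < 1 < 2 < 3 < 4 < 5 < 6 < 7 < 8 < 9 on the vertex set. Then K (dimension 2) consists of the simplices:

  0-simplices (10): [0], [1], [2], [3], [4], [5], [6], [7], [8], [9]
  1-simplices (21): [0,2], [0,5], [0,6], [0,7], [0,8], [1,2], [1,3], [2,3], [2,4], [2,5], [2,8], [3,4], [3,6], [4,5], [4,7], [4,8], [4,9], [5,9], [6,7], [6,8], [6,9]
  2-simplices (9): [0,2,5], [0,2,8], [0,6,7], [0,6,8], [1,2,3], [2,3,4], [2,4,5], [2,4,8], [4,5,9]

Hence C_0 ≅ Z^10, C_1 ≅ Z^21, C_2 ≅ Z^9.

The boundary map ∂_1: C_1 → C_0 sends each edge [p,q] (with p < q) to q − p.
The resulting 10×21 matrix has rank 9, and its Smith normal form has invariant factors (1,1,1,1,1,1,1,1,1).

The boundary map ∂_2: C_2 → C_1 sends each 2-simplex [p,q,r] to [q,r] − [p,r] + [p,q]. For instance
  ∂[0,2,8] = [2,8] − [0,8] + [0,2],
  ∂[1,2,3] = [2,3] − [1,3] + [1,2].
As a 21×9 matrix over Z this has rank 9, with invariant factors (1,1,1,1,1,1,1,1,1).

From H_k ≅ ker(∂_k) / im(∂_{k+1}) we obtain:

  H_0: rank C_0 − rank ∂_1 = 10 − 9 = 1, and the invariant factors of ∂_1 are all 1, so H_0 = Z.
  H_1: rank ker ∂_1 − rank ∂_2 = (21 − 9) − 9 = 3, and the invariant factors of ∂_2 are all 1, so H_1 = Z^3.
  H_2: rank ker ∂_2 − rank ∂_3 = (9 − 9) − 0 = 0, and there is no ∂_3, so H_2 = 0.

As a check, the Euler characteristic is 10 − 21 + 9 = -2, which agrees with 1 − 3 + 0 = -2.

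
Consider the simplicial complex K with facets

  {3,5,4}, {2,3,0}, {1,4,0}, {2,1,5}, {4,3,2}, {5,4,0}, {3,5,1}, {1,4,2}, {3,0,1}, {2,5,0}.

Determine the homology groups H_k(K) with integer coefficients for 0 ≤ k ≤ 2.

H_0 = Z,  H_1 = Z/2,  H_2 = 0.

Fix the vertex order 0 < 1 < 2 < 3 < 4 < 5 and write every simplex with vertices in increasing order. Then dim K = 2 and the simplices of K are:

  0-simplices (6): [0], [1], [2], [3], [4], [5]
  1-simplices (15): [0,1], [0,2], [0,3], [0,4], [0,5], [1,2], [1,3], [1,4], [1,5], [2,3], [2,4], [2,5], [3,4], [3,5], [4,5]
  2-simplices (10): [0,1,3], [0,1,4], [0,2,3], [0,2,5], [0,4,5], [1,2,4], [1,2,5], [1,3,5], [2,3,4], [3,4,5]

so the chain groups are C_0 ≅ Z^6, C_1 ≅ Z^15, C_2 ≅ Z^10.

Boundary ∂_1: C_1 → C_0 sends each edge [p,q] (with p < q) to q − p.
The 6×15 boundary matrix has rank 5 and Smith normal form diag(1,1,1,1,1).

The boundary map ∂_2: C_2 → C_1 maps a triangle to the signed sum of its edges. For instance
  ∂[0,2,3] = [2,3] − [0,3] + [0,2],
  ∂[2,3,4] = [3,4] − [2,4] + [2,3].
The resulting 15×10 matrix has rank 10, and its Smith normal form has invariant factors (1,1,1,1,1,1,1,1,1,2).

From H_k ≅ ker(∂_k) / im(∂_{k+1}) we obtain:

  H_0: rank C_0 − rank ∂_1 = 6 − 5 = 1, and the invariant factors of ∂_1 are all 1, so H_0 = Z.
  H_1: rank ker ∂_1 − rank ∂_2 = (15 − 5) − 10 = 0, and ∂_2 has invariant factor 2 > 1, so H_1 = Z/2.
  H_2: rank ker ∂_2 − rank ∂_3 = (10 − 10) − 0 = 0, and there is no ∂_3, so H_2 = 0.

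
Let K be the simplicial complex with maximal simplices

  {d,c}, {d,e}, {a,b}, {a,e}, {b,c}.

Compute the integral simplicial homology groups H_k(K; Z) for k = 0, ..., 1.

H_0 ≅ Z,  H_1 ≅ Z.

Take the total order a < b < c < d < e on the vertex set. Then K (dimension 1) consists of the simplices:

  0-simplices (5): a, b, c, d, e
  1-simplices (5): ab, ae, bc, cd, de

so the chain groups are C_0 ≅ Z^5, C_1 ≅ Z^5.

∂_1: C_1 → C_0 sends each edge [p,q] (with p < q) to q − p. For instance
  ∂ae = e − a.
As a 5×5 matrix over Z this has rank 4, with invariant factors (1,1,1,1).

From H_k ≅ ker(∂_k) / im(∂_{k+1}) we obtain:

  H_0: rank C_0 − rank ∂_1 = 5 − 4 = 1, and the invariant factors of ∂_1 are all 1, so H_0 = Z.
  H_1: rank ker ∂_1 − rank ∂_2 = (5 − 4) − 0 = 1, and there is no ∂_2, so H_1 = Z.

(K is a triangulation of the circle S^1.)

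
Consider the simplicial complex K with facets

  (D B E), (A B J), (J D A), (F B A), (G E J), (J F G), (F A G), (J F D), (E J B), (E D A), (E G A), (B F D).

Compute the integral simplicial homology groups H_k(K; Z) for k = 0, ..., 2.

We work with the vertex ordering A < B < D < E < F < G < J. The simplices of K, each written with vertices in increasing order, are:

  0-simplices (7): A, B, D, E, F, G, J
  1-simplices (18): AB, AD, AE, AF, AG, AJ, BD, BE, BF, BJ, DE, DF, DJ, EG, EJ, FG, FJ, GJ
  2-simplices (12): ABF, ABJ, ADE, ADJ, AEG, AFG, BDE, BDF, BEJ, DFJ, EGJ, FGJ

giving chain groups C_0 ≅ Z^7, C_1 ≅ Z^18, C_2 ≅ Z^12.

∂_1: C_1 → C_0 sends each edge [p,q] (with p < q) to q − p.
The 7×18 boundary matrix has rank 6 and Smith normal form diag(1,1,1,1,1,1).

∂_2: C_2 → C_1 acts by ∂[p,q,r] = [q,r] − [p,r] + [p,q]. For instance
  ∂ADJ = DJ − AJ + AD,
  ∂ABJ = BJ − AJ + AB.
The 18×12 boundary matrix has rank 12 and Smith normal form diag(1,1,1,1,1,1,1,1,1,1,1,2).

Computing H_k = (kernel of ∂_k) / (image of ∂_{k+1}):

  H_0: rank C_0 − rank ∂_1 = 7 − 6 = 1, and the invariant factors of ∂_1 are all 1, so H_0 ≅ Z.
  H_1: rank ker ∂_1 − rank ∂_2 = (18 − 6) − 12 = 0, and ∂_2 has invariant factor 2 > 1, so H_1 ≅ Z/2.
  H_2: rank ker ∂_2 − rank ∂_3 = (12 − 12) − 0 = 0, and there is no ∂_3, so H_2 ≅ 0.

As a check, the Euler characteristic is 7 − 18 + 12 = 1, which agrees with 1 − 0 + 0 = 1.
(K is a triangulation of the real projective plane RP^2.)

H_0 = Z,  H_1 = Z/2,  H_2 = 0.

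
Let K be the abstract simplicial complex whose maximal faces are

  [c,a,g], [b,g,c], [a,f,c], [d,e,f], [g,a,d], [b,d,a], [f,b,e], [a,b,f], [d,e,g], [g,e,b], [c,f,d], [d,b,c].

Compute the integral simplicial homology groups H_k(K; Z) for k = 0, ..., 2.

H_0 ≅ Z,  H_1 ≅ Z/2,  H_2 = 0.

Fix the vertex order a < b < c < d < e < f < g and write every simplex with vertices in increasing order. Then dim K = 2 and the simplices of K are:

  0-simplices (7): a, b, c, d, e, f, g
  1-simplices (18): ab, ac, ad, af, ag, bc, bd, be, bf, bg, cd, cf, cg, de, df, dg, ef, eg
  2-simplices (12): abd, abf, acf, acg, adg, bcd, bcg, bef, beg, cdf, def, deg

Hence C_0 ≅ Z^7, C_1 ≅ Z^18, C_2 ≅ Z^12.

∂_1: C_1 → C_0 maps an edge to its endpoints' difference, ∂[p,q] = q − p. For instance
  ∂bd = d − b.
This gives a 7×18 integer matrix of rank 6; reducing to Smith normal form yields diagonal entries (1,1,1,1,1,1).

Boundary ∂_2: C_2 → C_1 maps a triangle to the signed sum of its edges. For instance
  ∂bcg = cg − bg + bc,
  ∂bcd = cd − bd + bc.
As a 18×12 matrix over Z this has rank 12, with invariant factors (1,1,1,1,1,1,1,1,1,1,1,2).

From H_k ≅ ker(∂_k) / im(∂_{k+1}) we obtain:

  H_0: rank C_0 − rank ∂_1 = 7 − 6 = 1, and the invariant factors of ∂_1 are all 1, so H_0 = Z.
  H_1: rank ker ∂_1 − rank ∂_2 = (18 − 6) − 12 = 0, and ∂_2 has invariant factor 2 > 1, so H_1 = Z/2.
  H_2: rank ker ∂_2 − rank ∂_3 = (12 − 12) − 0 = 0, and there is no ∂_3, so H_2 = 0.

As a check, the Euler characteristic is 7 − 18 + 12 = 1, which agrees with 1 − 0 + 0 = 1.
(K is a triangulation of the real projective plane RP^2.)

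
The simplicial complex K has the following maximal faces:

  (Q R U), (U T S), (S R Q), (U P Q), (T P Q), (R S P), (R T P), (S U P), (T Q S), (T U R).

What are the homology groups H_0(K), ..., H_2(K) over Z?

Order the vertices as P < Q < R < S < T < U. Listing each simplex with vertices in this order, K has dimension 2 with simplices:

  0-simplices (6): P, Q, R, S, T, U
  1-simplices (15): PQ, PR, PS, PT, PU, QR, QS, QT, QU, RS, RT, RU, ST, SU, TU
  2-simplices (10): PQT, PQU, PRS, PRT, PSU, QRS, QRU, QST, RTU, STU

Hence C_0 ≅ Z^6, C_1 ≅ Z^15, C_2 ≅ Z^10.

∂_1: C_1 → C_0 sends each edge [p,q] (with p < q) to q − p.
This gives a 6×15 integer matrix of rank 5; reducing to Smith normal form yields diagonal entries (1,1,1,1,1).

Boundary ∂_2: C_2 → C_1 maps a triangle to the signed sum of its edges. For instance
  ∂PRS = RS − PS + PR,
  ∂PRT = RT − PT + PR.
This gives a 15×10 integer matrix of rank 10; reducing to Smith normal form yields diagonal entries (1,1,1,1,1,1,1,1,1,2).

Reading off H_k = ker ∂_k / im ∂_{k+1}:

  H_0: rank C_0 − rank ∂_1 = 6 − 5 = 1, and the invariant factors of ∂_1 are all 1, so H_0 ≅ Z.
  H_1: rank ker ∂_1 − rank ∂_2 = (15 − 5) − 10 = 0, and ∂_2 has invariant factor 2 > 1, so H_1 ≅ Z/2.
  H_2: rank ker ∂_2 − rank ∂_3 = (10 − 10) − 0 = 0, and there is no ∂_3, so H_2 ≅ 0.

H_0 ≅ Z,  H_1 ≅ Z/2,  H_2 = 0.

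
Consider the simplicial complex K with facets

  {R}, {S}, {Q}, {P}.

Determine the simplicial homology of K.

H_0 = Z^4.

Fix the vertex order P < Q < R < S and write every simplex with vertices in increasing order. Then dim K = 0 and the simplices of K are:

  0-simplices (4): P, Q, R, S

Hence C_0 ≅ Z^4.

Computing H_k = (kernel of ∂_k) / (image of ∂_{k+1}):

  H_0: rank C_0 − rank ∂_1 = 4 − 0 = 4, and there is no ∂_1, so H_0 ≅ Z^4.

(K is a triangulation of a set of 4 points.)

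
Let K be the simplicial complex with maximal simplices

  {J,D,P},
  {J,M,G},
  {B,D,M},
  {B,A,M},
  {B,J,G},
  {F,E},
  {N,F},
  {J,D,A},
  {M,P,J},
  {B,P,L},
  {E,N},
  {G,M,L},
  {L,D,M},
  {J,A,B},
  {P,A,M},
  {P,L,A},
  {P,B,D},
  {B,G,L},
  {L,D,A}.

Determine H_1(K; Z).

Fix the vertex order A < B < D < E < F < G < J < L < M < N < P and write every simplex with vertices in increasing order. Then dim K = 2 and the simplices of K are:

  0-simplices (11): A, B, D, E, F, G, J, L, M, N, P
  1-simplices (27): AB, AD, AJ, AL, AM, AP, BD, BG, BJ, BL, BM, BP, DJ, DL, DM, DP, EF, EN, FN, GJ, GL, GM, JM, JP, LM, LP, MP
  2-simplices (16): ABJ, ABM, ADJ, ADL, ALP, AMP, BDM, BDP, BGJ, BGL, BLP, DJP, DLM, GJM, GLM, JMP

so the chain groups are C_0 ≅ Z^11, C_1 ≅ Z^27, C_2 ≅ Z^16.

∂_1: C_1 → C_0 is given by ∂[p,q] = [q] − [p]. For instance
  ∂BP = P − B.
The resulting 11×27 matrix has rank 9, and its Smith normal form has invariant factors (1,1,1,1,1,1,1,1,1).

∂_2: C_2 → C_1 maps a triangle to the signed sum of its edges. For instance
  ∂BDP = DP − BP + BD,
  ∂AMP = MP − AP + AM.
The 27×16 boundary matrix has rank 15 and Smith normal form diag(1,1,1,1,1,1,1,1,1,1,1,1,1,1,1).

Computing H_k = (kernel of ∂_k) / (image of ∂_{k+1}):

  H_1: rank ker ∂_1 − rank ∂_2 = (27 − 9) − 15 = 3, and the invariant factors of ∂_2 are all 1, so H_1 ≅ Z^3.

(K is a triangulation of the disjoint union of the circle S^1 and the torus T^2.)

H_1 = Z^3.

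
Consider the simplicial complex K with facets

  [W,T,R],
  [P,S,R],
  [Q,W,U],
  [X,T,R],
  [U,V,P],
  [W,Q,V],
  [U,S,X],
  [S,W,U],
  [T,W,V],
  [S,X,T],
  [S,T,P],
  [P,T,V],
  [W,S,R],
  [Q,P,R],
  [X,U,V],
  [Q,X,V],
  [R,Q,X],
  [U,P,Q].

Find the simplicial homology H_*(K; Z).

H_0 ≅ Z,  H_1 ≅ Z ⊕ Z/2,  H_2 = 0.

Order the vertices as P < Q < R < S < T < U < V < W < X. Listing each simplex with vertices in this order, K has dimension 2 with simplices:

  0-simplices (9): P, Q, R, S, T, U, V, W, X
  1-simplices (27): PQ, PR, PS, PT, PU, PV, QR, QU, QV, QW, QX, RS, RT, RW, RX, ST, SU, SW, SX, TV, TW, TX, UV, UW, UX, VW, VX
  2-simplices (18): PQR, PQU, PRS, PST, PTV, PUV, QRX, QUW, QVW, QVX, RSW, RTW, RTX, STX, SUW, SUX, TVW, UVX

Hence C_0 ≅ Z^9, C_1 ≅ Z^27, C_2 ≅ Z^18.

The boundary map ∂_1: C_1 → C_0 is given by ∂[p,q] = [q] − [p].
The resulting 9×27 matrix has rank 8, and its Smith normal form has invariant factors (1,1,1,1,1,1,1,1).

∂_2: C_2 → C_1 sends each 2-simplex [p,q,r] to [q,r] − [p,r] + [p,q]. For instance
  ∂RTW = TW − RW + RT,
  ∂QRX = RX − QX + QR.
The resulting 27×18 matrix has rank 18, and its Smith normal form has invariant factors (1,1,1,1,1,1,1,1,1,1,1,1,1,1,1,1,1,2).

Now H_k = ker ∂_k / im ∂_{k+1}, so:

  H_0: rank C_0 − rank ∂_1 = 9 − 8 = 1, and the invariant factors of ∂_1 are all 1, so H_0 ≅ Z.
  H_1: rank ker ∂_1 − rank ∂_2 = (27 − 8) − 18 = 1, and ∂_2 has invariant factor 2 > 1, so H_1 ≅ Z ⊕ Z/2.
  H_2: rank ker ∂_2 − rank ∂_3 = (18 − 18) − 0 = 0, and there is no ∂_3, so H_2 ≅ 0.

(K is a triangulation of the Klein bottle.)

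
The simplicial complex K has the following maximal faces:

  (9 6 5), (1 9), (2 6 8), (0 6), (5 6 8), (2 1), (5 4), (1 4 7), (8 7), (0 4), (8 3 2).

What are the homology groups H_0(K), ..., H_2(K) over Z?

H_0 = Z,  H_1 = Z^4,  H_2 = 0.

Take the total order 0 < 1 < 2 < 3 < 4 < 5 < 6 < 7 < 8 < 9 on the vertex set. Then K (dimension 2) consists of the simplices:

  0-simplices (10): [0], [1], [2], [3], [4], [5], [6], [7], [8], [9]
  1-simplices (18): [0,4], [0,6], [1,2], [1,4], [1,7], [1,9], [2,3], [2,6], [2,8], [3,8], [4,5], [4,7], [5,6], [5,8], [5,9], [6,8], [6,9], [7,8]
  2-simplices (5): [1,4,7], [2,3,8], [2,6,8], [5,6,8], [5,6,9]

Hence C_0 ≅ Z^10, C_1 ≅ Z^18, C_2 ≅ Z^5.

Boundary ∂_1: C_1 → C_0 is given by ∂[p,q] = [q] − [p]. For instance
  ∂[2,3] = [3] − [2].
The resulting 10×18 matrix has rank 9, and its Smith normal form has invariant factors (1,1,1,1,1,1,1,1,1).

∂_2: C_2 → C_1 maps a triangle to the signed sum of its edges. For instance
  ∂[5,6,8] = [6,8] − [5,8] + [5,6],
  ∂[2,3,8] = [3,8] − [2,8] + [2,3].
The 18×5 boundary matrix has rank 5 and Smith normal form diag(1,1,1,1,1).

From H_k ≅ ker(∂_k) / im(∂_{k+1}) we obtain:

  H_0: rank C_0 − rank ∂_1 = 10 − 9 = 1, and the invariant factors of ∂_1 are all 1, so H_0 ≅ Z.
  H_1: rank ker ∂_1 − rank ∂_2 = (18 − 9) − 5 = 4, and the invariant factors of ∂_2 are all 1, so H_1 ≅ Z^4.
  H_2: rank ker ∂_2 − rank ∂_3 = (5 − 5) − 0 = 0, and there is no ∂_3, so H_2 ≅ 0.

As a check, the Euler characteristic is 10 − 18 + 5 = -3, which agrees with 1 − 4 + 0 = -3.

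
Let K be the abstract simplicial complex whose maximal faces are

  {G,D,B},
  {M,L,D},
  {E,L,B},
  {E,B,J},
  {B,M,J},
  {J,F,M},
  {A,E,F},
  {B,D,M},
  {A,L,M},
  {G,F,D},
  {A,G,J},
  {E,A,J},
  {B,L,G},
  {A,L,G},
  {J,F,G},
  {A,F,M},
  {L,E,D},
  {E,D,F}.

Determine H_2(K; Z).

H_2 = 0.

Fix the vertex order A < B < D < E < F < G < J < L < M and write every simplex with vertices in increasing order. Then dim K = 2 and the simplices of K are:

  0-simplices (9): A, B, D, E, F, G, J, L, M
  1-simplices (27): AE, AF, AG, AJ, AL, AM, BD, BE, BG, BJ, BL, BM, DE, DF, DG, DL, DM, EF, EJ, EL, FG, FJ, FM, GJ, GL, JM, LM
  2-simplices (18): AEF, AEJ, AFM, AGJ, AGL, ALM, BDG, BDM, BEJ, BEL, BGL, BJM, DEF, DEL, DFG, DLM, FGJ, FJM

giving chain groups C_0 ≅ Z^9, C_1 ≅ Z^27, C_2 ≅ Z^18.

∂_1: C_1 → C_0 is given by ∂[p,q] = [q] − [p]. For instance
  ∂BG = G − B.
As a 9×27 matrix over Z this has rank 8, with invariant factors (1,1,1,1,1,1,1,1).

∂_2: C_2 → C_1 maps a triangle to the signed sum of its edges. For instance
  ∂BDM = DM − BM + BD,
  ∂FJM = JM − FM + FJ.
The resulting 27×18 matrix has rank 18, and its Smith normal form has invariant factors (1,1,1,1,1,1,1,1,1,1,1,1,1,1,1,1,1,2).

Computing H_k = (kernel of ∂_k) / (image of ∂_{k+1}):

  H_2: rank ker ∂_2 − rank ∂_3 = (18 − 18) − 0 = 0, and there is no ∂_3, so H_2 = 0.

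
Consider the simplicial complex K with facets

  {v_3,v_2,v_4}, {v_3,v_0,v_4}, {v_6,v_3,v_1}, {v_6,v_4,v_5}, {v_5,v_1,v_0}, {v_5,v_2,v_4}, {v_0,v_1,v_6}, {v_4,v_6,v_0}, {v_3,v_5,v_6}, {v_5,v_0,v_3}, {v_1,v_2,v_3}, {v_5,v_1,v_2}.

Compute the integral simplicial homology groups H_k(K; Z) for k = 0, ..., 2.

H_0 = Z,  H_1 = Z/2Z,  H_2 = 0.

K has 7 vertices, 18 edges, 12 triangles.
rank ∂_0 = 0, rank ∂_1 = 6 ⇒ b_0 = 7 − 0 − 6 = 1; all invariant factors of ∂_1 are 1 so no torsion. So H_0 ≅ Z.
rank ∂_1 = 6, rank ∂_2 = 12 ⇒ b_1 = 18 − 6 − 12 = 0; ∂_2 has invariant factor(s) [2] giving torsion. So H_1 ≅ Z/2Z.
rank ∂_2 = 12, rank ∂_3 = 0 ⇒ b_2 = 12 − 12 − 0 = 0. So H_2 ≅ 0.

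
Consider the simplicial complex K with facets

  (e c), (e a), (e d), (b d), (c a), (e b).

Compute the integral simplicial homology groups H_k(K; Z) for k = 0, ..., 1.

H_0 ≅ Z,  H_1 ≅ Z^2.

Take the total order a < b < c < d < e on the vertex set. Then K (dimension 1) consists of the simplices:

  0-simplices (5): a, b, c, d, e
  1-simplices (6): ac, ae, bd, be, ce, de

so the chain groups are C_0 ≅ Z^5, C_1 ≅ Z^6.

The boundary map ∂_1: C_1 → C_0 is given by ∂[p,q] = [q] − [p].
The resulting 5×6 matrix has rank 4, and its Smith normal form has invariant factors (1,1,1,1).

From H_k ≅ ker(∂_k) / im(∂_{k+1}) we obtain:

  H_0: rank C_0 − rank ∂_1 = 5 − 4 = 1, and the invariant factors of ∂_1 are all 1, so H_0 = Z.
  H_1: rank ker ∂_1 − rank ∂_2 = (6 − 4) − 0 = 2, and there is no ∂_2, so H_1 = Z^2.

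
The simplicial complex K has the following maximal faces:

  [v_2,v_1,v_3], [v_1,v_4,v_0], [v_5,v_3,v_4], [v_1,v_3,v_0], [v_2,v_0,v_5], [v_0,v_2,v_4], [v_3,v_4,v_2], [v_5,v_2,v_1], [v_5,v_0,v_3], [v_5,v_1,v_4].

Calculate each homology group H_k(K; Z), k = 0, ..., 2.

We work with the vertex ordering v_0 < v_1 < v_2 < v_3 < v_4 < v_5. The simplices of K, each written with vertices in increasing order, are:

  0-simplices (6): [v_0], [v_1], [v_2], [v_3], [v_4], [v_5]
  1-simplices (15): (15 of them)
  2-simplices (10): [v_0,v_1,v_3], [v_0,v_1,v_4], [v_0,v_2,v_4], [v_0,v_2,v_5], [v_0,v_3,v_5], [v_1,v_2,v_3], [v_1,v_2,v_5], [v_1,v_4,v_5], [v_2,v_3,v_4], [v_3,v_4,v_5]

so the chain groups are C_0 ≅ Z^6, C_1 ≅ Z^15, C_2 ≅ Z^10.

∂_1: C_1 → C_0 maps an edge to its endpoints' difference, ∂[p,q] = q − p.
As a 6×15 matrix over Z this has rank 5, with invariant factors (1,1,1,1,1).

Boundary ∂_2: C_2 → C_1 sends each 2-simplex [p,q,r] to [q,r] − [p,r] + [p,q]. For instance
  ∂[v_1,v_2,v_3] = [v_2,v_3] − [v_1,v_3] + [v_1,v_2],
  ∂[v_0,v_1,v_4] = [v_1,v_4] − [v_0,v_4] + [v_0,v_1].
As a 15×10 matrix over Z this has rank 10, with invariant factors (1,1,1,1,1,1,1,1,1,2).

Now H_k = ker ∂_k / im ∂_{k+1}, so:

  H_0: rank C_0 − rank ∂_1 = 6 − 5 = 1, and the invariant factors of ∂_1 are all 1, so H_0 ≅ Z.
  H_1: rank ker ∂_1 − rank ∂_2 = (15 − 5) − 10 = 0, and ∂_2 has invariant factor 2 > 1, so H_1 ≅ Z_2.
  H_2: rank ker ∂_2 − rank ∂_3 = (10 − 10) − 0 = 0, and there is no ∂_3, so H_2 ≅ 0.

(K is a triangulation of the real projective plane RP^2.)

H_0 = Z,  H_1 = Z_2,  H_2 = 0.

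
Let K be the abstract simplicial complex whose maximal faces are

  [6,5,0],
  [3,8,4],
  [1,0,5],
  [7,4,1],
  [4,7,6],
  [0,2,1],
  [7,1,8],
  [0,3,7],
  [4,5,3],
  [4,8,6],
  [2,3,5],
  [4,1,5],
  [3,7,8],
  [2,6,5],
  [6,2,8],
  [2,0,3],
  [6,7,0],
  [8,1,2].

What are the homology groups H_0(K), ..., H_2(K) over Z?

H_0 = Z,  H_1 = Z ⊕ Z/2Z,  H_2 = 0.

K has 9 vertices, 27 edges, 18 triangles.
rank ∂_0 = 0, rank ∂_1 = 8 ⇒ b_0 = 9 − 0 − 8 = 1; all invariant factors of ∂_1 are 1 so no torsion. So H_0 = Z.
rank ∂_1 = 8, rank ∂_2 = 18 ⇒ b_1 = 27 − 8 − 18 = 1; ∂_2 has invariant factor(s) [2] giving torsion. So H_1 = Z ⊕ Z/2Z.
rank ∂_2 = 18, rank ∂_3 = 0 ⇒ b_2 = 18 − 18 − 0 = 0. So H_2 = 0.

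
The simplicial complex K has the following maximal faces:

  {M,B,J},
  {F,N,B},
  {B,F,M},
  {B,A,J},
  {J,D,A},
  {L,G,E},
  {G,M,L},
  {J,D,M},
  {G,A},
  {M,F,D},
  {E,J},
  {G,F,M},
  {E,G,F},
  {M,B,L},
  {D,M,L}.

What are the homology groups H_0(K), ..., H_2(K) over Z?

H_0 ≅ Z,  H_1 ≅ Z^2,  H_2 = 0.

K has 10 vertices, 24 edges, 13 triangles.
rank ∂_0 = 0, rank ∂_1 = 9 ⇒ b_0 = 10 − 0 − 9 = 1; all invariant factors of ∂_1 are 1 so no torsion. So H_0 = Z.
rank ∂_1 = 9, rank ∂_2 = 13 ⇒ b_1 = 24 − 9 − 13 = 2; all invariant factors of ∂_2 are 1 so no torsion. So H_1 = Z^2.
rank ∂_2 = 13, rank ∂_3 = 0 ⇒ b_2 = 13 − 13 − 0 = 0. So H_2 = 0.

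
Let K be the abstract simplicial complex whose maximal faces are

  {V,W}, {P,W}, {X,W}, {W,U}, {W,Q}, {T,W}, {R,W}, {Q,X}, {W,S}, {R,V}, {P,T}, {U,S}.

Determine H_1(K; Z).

We work with the vertex ordering P < Q < R < S < T < U < V < W < X. The simplices of K, each written with vertices in increasing order, are:

  0-simplices (9): P, Q, R, S, T, U, V, W, X
  1-simplices (12): PT, PW, QW, QX, RV, RW, SU, SW, TW, UW, VW, WX

Hence C_0 ≅ Z^9, C_1 ≅ Z^12.

∂_1: C_1 → C_0 sends each edge [p,q] (with p < q) to q − p. For instance
  ∂PT = T − P.
This gives a 9×12 integer matrix of rank 8; reducing to Smith normal form yields diagonal entries (1,1,1,1,1,1,1,1).

Now H_k = ker ∂_k / im ∂_{k+1}, so:

  H_1: rank ker ∂_1 − rank ∂_2 = (12 − 8) − 0 = 4, and there is no ∂_2, so H_1 = Z^4.

(K is a triangulation of a wedge of 4 circles.)

H_1 ≅ Z^4.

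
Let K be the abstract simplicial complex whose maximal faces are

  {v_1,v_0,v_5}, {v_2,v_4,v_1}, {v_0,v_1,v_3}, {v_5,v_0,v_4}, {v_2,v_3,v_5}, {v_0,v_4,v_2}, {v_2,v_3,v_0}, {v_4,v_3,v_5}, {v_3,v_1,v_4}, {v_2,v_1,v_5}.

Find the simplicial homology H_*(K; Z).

H_0 ≅ Z,  H_1 ≅ Z_2,  H_2 = 0.

K has 6 vertices, 15 edges, 10 triangles.
rank ∂_0 = 0, rank ∂_1 = 5 ⇒ b_0 = 6 − 0 − 5 = 1; all invariant factors of ∂_1 are 1 so no torsion. So H_0 = Z.
rank ∂_1 = 5, rank ∂_2 = 10 ⇒ b_1 = 15 − 5 − 10 = 0; ∂_2 has invariant factor(s) [2] giving torsion. So H_1 = Z_2.
rank ∂_2 = 10, rank ∂_3 = 0 ⇒ b_2 = 10 − 10 − 0 = 0. So H_2 = 0.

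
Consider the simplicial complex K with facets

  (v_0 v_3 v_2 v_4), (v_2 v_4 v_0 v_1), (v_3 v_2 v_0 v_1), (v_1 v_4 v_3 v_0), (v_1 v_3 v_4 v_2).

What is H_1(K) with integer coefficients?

H_1 ≅ 0.

Order the vertices as v_0 < v_1 < v_2 < v_3 < v_4. Listing each simplex with vertices in this order, K has dimension 3 with simplices:

  0-simplices (5): [v_0], [v_1], [v_2], [v_3], [v_4]
  1-simplices (10): [v_0,v_1], [v_0,v_2], [v_0,v_3], [v_0,v_4], [v_1,v_2], [v_1,v_3], [v_1,v_4], [v_2,v_3], [v_2,v_4], [v_3,v_4]
  2-simplices (10): [v_0,v_1,v_2], [v_0,v_1,v_3], [v_0,v_1,v_4], [v_0,v_2,v_3], [v_0,v_2,v_4], [v_0,v_3,v_4], [v_1,v_2,v_3], [v_1,v_2,v_4], [v_1,v_3,v_4], [v_2,v_3,v_4]
  3-simplices (5): [v_0,v_1,v_2,v_3], [v_0,v_1,v_2,v_4], [v_0,v_1,v_3,v_4], [v_0,v_2,v_3,v_4], [v_1,v_2,v_3,v_4]

so the chain groups are C_0 ≅ Z^5, C_1 ≅ Z^10, C_2 ≅ Z^10, C_3 ≅ Z^5.

The boundary map ∂_1: C_1 → C_0 maps an edge to its endpoints' difference, ∂[p,q] = q − p. For instance
  ∂[v_0,v_2] = [v_2] − [v_0].
As a 5×10 matrix over Z this has rank 4, with invariant factors (1,1,1,1).

∂_2: C_2 → C_1 sends each 2-simplex [p,q,r] to [q,r] − [p,r] + [p,q]. For instance
  ∂[v_1,v_2,v_4] = [v_2,v_4] − [v_1,v_4] + [v_1,v_2],
  ∂[v_1,v_2,v_3] = [v_2,v_3] − [v_1,v_3] + [v_1,v_2].
The 10×10 boundary matrix has rank 6 and Smith normal form diag(1,1,1,1,1,1).

Boundary ∂_3: C_3 → C_2 sends each 3-simplex σ to the alternating sum Σ_i (−1)^i (σ with its i-th vertex removed). For instance
  ∂[v_0,v_1,v_2,v_3] = [v_1,v_2,v_3] − [v_0,v_2,v_3] + [v_0,v_1,v_3] − [v_0,v_1,v_2],
  ∂[v_1,v_2,v_3,v_4] = [v_2,v_3,v_4] − [v_1,v_3,v_4] + [v_1,v_2,v_4] − [v_1,v_2,v_3].
This gives a 10×5 integer matrix of rank 4; reducing to Smith normal form yields diagonal entries (1,1,1,1).

Now H_k = ker ∂_k / im ∂_{k+1}, so:

  H_1: rank ker ∂_1 − rank ∂_2 = (10 − 4) − 6 = 0, and the invariant factors of ∂_2 are all 1, so H_1 = 0.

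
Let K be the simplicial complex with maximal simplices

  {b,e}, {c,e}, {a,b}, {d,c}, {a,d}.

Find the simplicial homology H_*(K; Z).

H_0 ≅ Z,  H_1 ≅ Z.

We work with the vertex ordering a < b < c < d < e. The simplices of K, each written with vertices in increasing order, are:

  0-simplices (5): a, b, c, d, e
  1-simplices (5): ab, ad, be, cd, ce

so the chain groups are C_0 ≅ Z^5, C_1 ≅ Z^5.

∂_1: C_1 → C_0 sends each edge [p,q] (with p < q) to q − p. For instance
  ∂be = e − b.
The resulting 5×5 matrix has rank 4, and its Smith normal form has invariant factors (1,1,1,1).

Computing H_k = (kernel of ∂_k) / (image of ∂_{k+1}):

  H_0: rank C_0 − rank ∂_1 = 5 − 4 = 1, and the invariant factors of ∂_1 are all 1, so H_0 = Z.
  H_1: rank ker ∂_1 − rank ∂_2 = (5 − 4) − 0 = 1, and there is no ∂_2, so H_1 = Z.

As a check, the Euler characteristic is 5 − 5 = 0, which agrees with 1 − 1 = 0.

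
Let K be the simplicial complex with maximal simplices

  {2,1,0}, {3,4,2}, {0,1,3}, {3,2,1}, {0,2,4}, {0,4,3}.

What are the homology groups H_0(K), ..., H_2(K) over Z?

H_0 = Z,  H_1 = 0,  H_2 = Z.

Take the total order 0 < 1 < 2 < 3 < 4 on the vertex set. Then K (dimension 2) consists of the simplices:

  0-simplices (5): [0], [1], [2], [3], [4]
  1-simplices (9): [0,1], [0,2], [0,3], [0,4], [1,2], [1,3], [2,3], [2,4], [3,4]
  2-simplices (6): [0,1,2], [0,1,3], [0,2,4], [0,3,4], [1,2,3], [2,3,4]

Hence C_0 ≅ Z^5, C_1 ≅ Z^9, C_2 ≅ Z^6.

The boundary map ∂_1: C_1 → C_0 sends each edge [p,q] (with p < q) to q − p.
As a 5×9 matrix over Z this has rank 4, with invariant factors (1,1,1,1).

The boundary map ∂_2: C_2 → C_1 maps a triangle to the signed sum of its edges. For instance
  ∂[0,2,4] = [2,4] − [0,4] + [0,2],
  ∂[0,1,3] = [1,3] − [0,3] + [0,1].
The resulting 9×6 matrix has rank 5, and its Smith normal form has invariant factors (1,1,1,1,1).

From H_k ≅ ker(∂_k) / im(∂_{k+1}) we obtain:

  H_0: rank C_0 − rank ∂_1 = 5 − 4 = 1, and the invariant factors of ∂_1 are all 1, so H_0 ≅ Z.
  H_1: rank ker ∂_1 − rank ∂_2 = (9 − 4) − 5 = 0, and the invariant factors of ∂_2 are all 1, so H_1 ≅ 0.
  H_2: rank ker ∂_2 − rank ∂_3 = (6 − 5) − 0 = 1, and there is no ∂_3, so H_2 ≅ Z.

(K is a triangulation of the 2-sphere S^2.)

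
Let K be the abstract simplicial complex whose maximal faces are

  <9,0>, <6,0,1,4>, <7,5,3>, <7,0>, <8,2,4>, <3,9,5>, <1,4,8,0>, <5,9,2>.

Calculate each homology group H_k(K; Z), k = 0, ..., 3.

Order the vertices as 0 < 1 < 2 < 3 < 4 < 5 < 6 < 7 < 8 < 9. Listing each simplex with vertices in this order, K has dimension 3 with simplices:

  0-simplices (10): [0], [1], [2], [3], [4], [5], [6], [7], [8], [9]
  1-simplices (20): [0,1], [0,4], [0,6], [0,7], [0,8], [0,9], [1,4], [1,6], [1,8], [2,4], [2,5], [2,8], [2,9], [3,5], [3,7], [3,9], [4,6], [4,8], [5,7], [5,9]
  2-simplices (11): [0,1,4], [0,1,6], [0,1,8], [0,4,6], [0,4,8], [1,4,6], [1,4,8], [2,4,8], [2,5,9], [3,5,7], [3,5,9]
  3-simplices (2): [0,1,4,6], [0,1,4,8]

giving chain groups C_0 ≅ Z^10, C_1 ≅ Z^20, C_2 ≅ Z^11, C_3 ≅ Z^2.

Boundary ∂_1: C_1 → C_0 sends each edge [p,q] (with p < q) to q − p.
The resulting 10×20 matrix has rank 9, and its Smith normal form has invariant factors (1,1,1,1,1,1,1,1,1).

The boundary map ∂_2: C_2 → C_1 sends each 2-simplex [p,q,r] to [q,r] − [p,r] + [p,q]. For instance
  ∂[2,4,8] = [4,8] − [2,8] + [2,4],
  ∂[0,4,8] = [4,8] − [0,8] + [0,4].
The resulting 20×11 matrix has rank 9, and its Smith normal form has invariant factors (1,1,1,1,1,1,1,1,1).

The boundary map ∂_3: C_3 → C_2 sends each 3-simplex σ to the alternating sum Σ_i (−1)^i (σ with its i-th vertex removed). For instance
  ∂[0,1,4,8] = [1,4,8] − [0,4,8] + [0,1,8] − [0,1,4],
  ∂[0,1,4,6] = [1,4,6] − [0,4,6] + [0,1,6] − [0,1,4].
As a 11×2 matrix over Z this has rank 2, with invariant factors (1,1).

Computing H_k = (kernel of ∂_k) / (image of ∂_{k+1}):

  H_0: rank C_0 − rank ∂_1 = 10 − 9 = 1, and the invariant factors of ∂_1 are all 1, so H_0 ≅ Z.
  H_1: rank ker ∂_1 − rank ∂_2 = (20 − 9) − 9 = 2, and the invariant factors of ∂_2 are all 1, so H_1 ≅ Z^2.
  H_2: rank ker ∂_2 − rank ∂_3 = (11 − 9) − 2 = 0, and the invariant factors of ∂_3 are all 1, so H_2 ≅ 0.
  H_3: rank ker ∂_3 − rank ∂_4 = (2 − 2) − 0 = 0, and there is no ∂_4, so H_3 ≅ 0.

H_0 = Z,  H_1 = Z^2,  H_2 = 0,  H_3 = 0.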